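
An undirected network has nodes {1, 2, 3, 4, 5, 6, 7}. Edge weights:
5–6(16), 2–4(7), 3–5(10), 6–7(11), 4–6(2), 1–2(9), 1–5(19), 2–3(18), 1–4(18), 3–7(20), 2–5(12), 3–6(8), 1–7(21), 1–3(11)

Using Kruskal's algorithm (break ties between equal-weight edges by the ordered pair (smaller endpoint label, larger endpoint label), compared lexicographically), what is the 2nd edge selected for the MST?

Sort edges by weight, then run Kruskal:
4–6 (2): add — endpoints in different components.
2–4 (7): add — endpoints in different components.
3–6 (8): add — endpoints in different components.
1–2 (9): add — endpoints in different components.
3–5 (10): add — endpoints in different components.
1–3 (11): skip — 1 and 3 already connected.
6–7 (11): add — endpoints in different components.
The 2nd edge added is 2–4.

2-4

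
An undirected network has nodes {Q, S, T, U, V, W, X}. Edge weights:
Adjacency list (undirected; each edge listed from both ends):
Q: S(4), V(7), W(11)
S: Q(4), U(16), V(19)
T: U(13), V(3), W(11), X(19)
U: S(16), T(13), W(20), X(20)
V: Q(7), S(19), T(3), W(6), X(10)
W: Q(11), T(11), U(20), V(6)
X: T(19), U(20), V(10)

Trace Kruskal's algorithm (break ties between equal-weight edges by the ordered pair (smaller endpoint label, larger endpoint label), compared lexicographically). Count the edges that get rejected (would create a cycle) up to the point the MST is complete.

2

Kruskal's algorithm — process edges by increasing weight (ties by edge label):
T—V (3): add — endpoints in different components.
Q—S (4): add — endpoints in different components.
V—W (6): add — endpoints in different components.
Q—V (7): add — endpoints in different components.
V—X (10): add — endpoints in different components.
Q—W (11): skip — Q and W already connected.
T—W (11): skip — T and W already connected.
T—U (13): add — endpoints in different components.
Edges rejected before the tree was complete: 2.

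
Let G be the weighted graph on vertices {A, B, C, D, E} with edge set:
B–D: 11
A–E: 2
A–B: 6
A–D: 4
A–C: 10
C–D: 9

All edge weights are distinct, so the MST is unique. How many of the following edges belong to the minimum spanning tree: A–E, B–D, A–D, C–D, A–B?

4

Kruskal's algorithm — process edges by increasing weight (ties by edge label):
A–E (2): add. Components now {A,E} {B} {C} {D}
A–D (4): add. Components now {A,D,E} {B} {C}
A–B (6): add. Components now {A,B,D,E} {C}
C–D (9): add. Components now {A,B,C,D,E}
MST edge set: {A–E, A–D, A–B, C–D}.
Of the listed edges, {A–E, A–D, C–D, A–B} are in the MST → 4.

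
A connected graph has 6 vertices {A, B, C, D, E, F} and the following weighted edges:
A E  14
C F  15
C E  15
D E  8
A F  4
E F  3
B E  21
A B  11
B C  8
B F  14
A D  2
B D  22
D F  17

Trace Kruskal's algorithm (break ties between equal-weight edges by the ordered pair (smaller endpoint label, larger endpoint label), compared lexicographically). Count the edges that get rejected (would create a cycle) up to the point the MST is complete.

1

Kruskal: consider edges lightest-first.
A D (2): add. Components now {A,D} {B} {C} {E} {F}
E F (3): add. Components now {A,D} {B} {C} {E,F}
A F (4): add. Components now {A,D,E,F} {B} {C}
B C (8): add. Components now {A,D,E,F} {B,C}
D E (8): skip — D and E already connected.
A B (11): add. Components now {A,B,C,D,E,F}
Edges rejected before the tree was complete: 1.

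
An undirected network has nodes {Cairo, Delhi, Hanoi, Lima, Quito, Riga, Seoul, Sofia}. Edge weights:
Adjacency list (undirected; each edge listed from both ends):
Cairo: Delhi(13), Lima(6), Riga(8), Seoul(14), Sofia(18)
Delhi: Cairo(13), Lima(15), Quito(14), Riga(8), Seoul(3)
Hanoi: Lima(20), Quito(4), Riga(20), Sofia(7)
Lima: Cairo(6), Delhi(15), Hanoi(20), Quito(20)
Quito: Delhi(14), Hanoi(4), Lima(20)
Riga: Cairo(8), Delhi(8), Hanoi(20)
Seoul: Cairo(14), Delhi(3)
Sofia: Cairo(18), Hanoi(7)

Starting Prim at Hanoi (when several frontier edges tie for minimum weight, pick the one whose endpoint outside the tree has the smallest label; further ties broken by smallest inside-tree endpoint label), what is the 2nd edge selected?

Hanoi-Sofia

Grow the tree from Hanoi using Prim:
Step 1: frontier [Hanoi–Quito 4, Hanoi–Sofia 7, Hanoi–Lima 20, Hanoi–Riga 20] → take Hanoi–Quito (4); add Quito.
Step 2: frontier [Hanoi–Sofia 7, Hanoi–Lima 20, Hanoi–Riga 20, Delhi–Quito 14, Lima–Quito 20] → take Hanoi–Sofia (7); add Sofia.
Step 3: frontier [Hanoi–Lima 20, Hanoi–Riga 20, Delhi–Quito 14, Lima–Quito 20, Cairo–Sofia 18] → take Delhi–Quito (14); add Delhi.
Step 4: frontier [Delhi–Seoul 3, Delhi–Riga 8, Cairo–Delhi 13, Delhi–Lima 15, Hanoi–Lima 20, Hanoi–Riga 20, Lima–Quito 20, Cairo–Sofia 18] → take Delhi–Seoul (3); add Seoul.
Step 5: frontier [Delhi–Riga 8, Cairo–Delhi 13, Delhi–Lima 15, Hanoi–Lima 20, Hanoi–Riga 20, Lima–Quito 20, Cairo–Seoul 14, Cairo–Sofia 18] → take Delhi–Riga (8); add Riga.
Step 6: frontier [Cairo–Delhi 13, Delhi–Lima 15, Hanoi–Lima 20, Lima–Quito 20, Cairo–Riga 8, Cairo–Seoul 14, Cairo–Sofia 18] → take Cairo–Riga (8); add Cairo.
Step 7: frontier [Cairo–Lima 6, Delhi–Lima 15, Hanoi–Lima 20, Lima–Quito 20] → take Cairo–Lima (6); add Lima.
The 2nd edge added is Hanoi–Sofia.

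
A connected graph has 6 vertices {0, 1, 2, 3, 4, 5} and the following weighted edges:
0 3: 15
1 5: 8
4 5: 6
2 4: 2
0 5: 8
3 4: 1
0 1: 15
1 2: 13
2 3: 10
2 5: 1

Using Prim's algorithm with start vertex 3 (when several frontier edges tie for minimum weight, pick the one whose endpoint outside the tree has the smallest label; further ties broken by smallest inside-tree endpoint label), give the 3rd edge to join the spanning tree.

2-5

Prim's algorithm from 3:
Step 1: frontier [3 4 1, 2 3 10, 0 3 15] → take 3 4 (1); add 4.
Step 2: frontier [2 3 10, 0 3 15, 2 4 2, 4 5 6] → take 2 4 (2); add 2.
Step 3: frontier [2 5 1, 1 2 13, 0 3 15, 4 5 6] → take 2 5 (1); add 5.
Step 4: frontier [1 2 13, 0 3 15, 0 5 8, 1 5 8] → take 0 5 (8); add 0.
Step 5: frontier [0 1 15, 1 2 13, 1 5 8] → take 1 5 (8); add 1.
The 3rd edge added is 2 5.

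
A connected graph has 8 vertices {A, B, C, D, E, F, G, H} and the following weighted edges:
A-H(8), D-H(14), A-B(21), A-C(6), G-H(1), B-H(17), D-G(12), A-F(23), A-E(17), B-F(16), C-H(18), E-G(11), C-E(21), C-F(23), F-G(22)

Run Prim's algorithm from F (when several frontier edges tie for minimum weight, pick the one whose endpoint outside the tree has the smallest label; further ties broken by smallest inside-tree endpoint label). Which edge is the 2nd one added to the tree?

B-H

Prim's algorithm from F:
Step 1: cheapest edge leaving the tree is B-F (16); add B.
Step 2: cheapest edge leaving the tree is B-H (17); add H.
Step 3: cheapest edge leaving the tree is G-H (1); add G.
Step 4: cheapest edge leaving the tree is A-H (8); add A.
Step 5: cheapest edge leaving the tree is A-C (6); add C.
Step 6: cheapest edge leaving the tree is E-G (11); add E.
Step 7: cheapest edge leaving the tree is D-G (12); add D.
The 2nd edge added is B-H.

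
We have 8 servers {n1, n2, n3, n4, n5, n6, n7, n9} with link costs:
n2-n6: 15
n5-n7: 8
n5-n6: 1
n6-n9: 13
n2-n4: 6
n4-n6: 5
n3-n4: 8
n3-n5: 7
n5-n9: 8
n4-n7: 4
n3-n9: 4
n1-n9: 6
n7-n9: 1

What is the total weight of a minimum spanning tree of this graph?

Grow the tree from n2 using Prim:
Step 1: cheapest edge leaving the tree is n2-n4 (6); add n4.
Step 2: cheapest edge leaving the tree is n4-n7 (4); add n7.
Step 3: cheapest edge leaving the tree is n7-n9 (1); add n9.
Step 4: cheapest edge leaving the tree is n3-n9 (4); add n3.
Step 5: cheapest edge leaving the tree is n4-n6 (5); add n6.
Step 6: cheapest edge leaving the tree is n5-n6 (1); add n5.
Step 7: cheapest edge leaving the tree is n1-n9 (6); add n1.
MST edges: n2-n4, n4-n7, n7-n9, n3-n9, n4-n6, n5-n6, n1-n9; total weight 6+4+1+4+5+1+6 = 27.

27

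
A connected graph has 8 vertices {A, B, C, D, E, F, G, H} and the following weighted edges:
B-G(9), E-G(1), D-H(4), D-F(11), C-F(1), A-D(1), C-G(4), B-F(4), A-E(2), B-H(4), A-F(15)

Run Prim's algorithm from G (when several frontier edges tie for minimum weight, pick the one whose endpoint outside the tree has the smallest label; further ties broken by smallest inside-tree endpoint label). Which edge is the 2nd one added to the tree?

Prim's algorithm from G:
Step 1: cheapest edge leaving the tree is E-G (1); add E.
Step 2: cheapest edge leaving the tree is A-E (2); add A.
Step 3: cheapest edge leaving the tree is A-D (1); add D.
Step 4: cheapest edge leaving the tree is C-G (4); add C.
Step 5: cheapest edge leaving the tree is C-F (1); add F.
Step 6: cheapest edge leaving the tree is B-F (4); add B.
Step 7: cheapest edge leaving the tree is B-H (4); add H.
The 2nd edge added is A-E.

A-E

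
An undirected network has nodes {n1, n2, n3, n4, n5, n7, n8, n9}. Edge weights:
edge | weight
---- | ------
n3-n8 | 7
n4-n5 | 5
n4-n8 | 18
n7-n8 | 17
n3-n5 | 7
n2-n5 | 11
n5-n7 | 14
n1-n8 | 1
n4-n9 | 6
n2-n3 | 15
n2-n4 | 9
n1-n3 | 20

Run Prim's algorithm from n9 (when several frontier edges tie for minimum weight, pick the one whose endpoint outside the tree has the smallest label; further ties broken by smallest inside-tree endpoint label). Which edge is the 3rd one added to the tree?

n3-n5

Prim's algorithm from n9:
Step 1: frontier [n4-n9 6] → take n4-n9 (6); add n4.
Step 2: frontier [n4-n5 5, n2-n4 9, n4-n8 18] → take n4-n5 (5); add n5.
Step 3: frontier [n2-n4 9, n4-n8 18, n3-n5 7, n2-n5 11, n5-n7 14] → take n3-n5 (7); add n3.
Step 4: frontier [n3-n8 7, n2-n3 15, n1-n3 20, n2-n4 9, n4-n8 18, n2-n5 11, n5-n7 14] → take n3-n8 (7); add n8.
Step 5: frontier [n2-n3 15, n1-n3 20, n2-n4 9, n2-n5 11, n5-n7 14, n1-n8 1, n7-n8 17] → take n1-n8 (1); add n1.
Step 6: frontier [n2-n3 15, n2-n4 9, n2-n5 11, n5-n7 14, n7-n8 17] → take n2-n4 (9); add n2.
Step 7: frontier [n5-n7 14, n7-n8 17] → take n5-n7 (14); add n7.
The 3rd edge added is n3-n5.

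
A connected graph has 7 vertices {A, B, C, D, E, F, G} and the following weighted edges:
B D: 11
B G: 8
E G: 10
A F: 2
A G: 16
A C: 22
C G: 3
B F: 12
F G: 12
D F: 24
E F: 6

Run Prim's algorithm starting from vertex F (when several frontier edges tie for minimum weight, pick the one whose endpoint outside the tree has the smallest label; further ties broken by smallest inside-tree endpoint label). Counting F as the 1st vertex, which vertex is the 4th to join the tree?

Grow the tree from F using Prim:
Step 1: frontier [A F 2, E F 6, B F 12, F G 12, D F 24] → take A F (2); add A.
Step 2: frontier [A G 16, A C 22, E F 6, B F 12, F G 12, D F 24] → take E F (6); add E.
Step 3: frontier [A G 16, A C 22, E G 10, B F 12, F G 12, D F 24] → take E G (10); add G.
Step 4: frontier [A C 22, B F 12, D F 24, C G 3, B G 8] → take C G (3); add C.
Step 5: frontier [B F 12, D F 24, B G 8] → take B G (8); add B.
Step 6: frontier [B D 11, D F 24] → take B D (11); add D.
Vertex order: F, A, E, G, C, B, D. The 4th vertex is G.

G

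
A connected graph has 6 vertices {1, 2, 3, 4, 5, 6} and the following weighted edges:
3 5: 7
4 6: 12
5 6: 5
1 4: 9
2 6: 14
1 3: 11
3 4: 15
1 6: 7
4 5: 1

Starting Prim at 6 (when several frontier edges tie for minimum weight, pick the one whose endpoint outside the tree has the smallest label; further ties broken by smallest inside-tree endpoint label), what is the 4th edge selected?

Prim, starting at 6.
Step 1: cheapest edge leaving the tree is 5 6 (5); add 5.
Step 2: cheapest edge leaving the tree is 4 5 (1); add 4.
Step 3: cheapest edge leaving the tree is 1 6 (7); add 1.
Step 4: cheapest edge leaving the tree is 3 5 (7); add 3.
Step 5: cheapest edge leaving the tree is 2 6 (14); add 2.
The 4th edge added is 3 5.

3-5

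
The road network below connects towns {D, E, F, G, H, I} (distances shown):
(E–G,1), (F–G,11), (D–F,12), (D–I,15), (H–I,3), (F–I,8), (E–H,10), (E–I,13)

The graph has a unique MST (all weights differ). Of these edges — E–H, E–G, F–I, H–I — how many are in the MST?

4

Kruskal's algorithm — process edges by increasing weight (ties by edge label):
E–G (1): add — endpoints in different components.
H–I (3): add — endpoints in different components.
F–I (8): add — endpoints in different components.
E–H (10): add — endpoints in different components.
F–G (11): skip — F and G already connected.
D–F (12): add — endpoints in different components.
MST edge set: {E–G, H–I, F–I, E–H, D–F}.
Of the listed edges, {E–H, E–G, F–I, H–I} are in the MST → 4.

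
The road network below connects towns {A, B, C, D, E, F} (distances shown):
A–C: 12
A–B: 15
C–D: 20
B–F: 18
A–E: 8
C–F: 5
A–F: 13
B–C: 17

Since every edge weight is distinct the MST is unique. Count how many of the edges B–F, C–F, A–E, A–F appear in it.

Kruskal's algorithm — process edges by increasing weight (ties by edge label):
C–F (5): add — endpoints in different components.
A–E (8): add — endpoints in different components.
A–C (12): add — endpoints in different components.
A–F (13): skip — A and F already connected.
A–B (15): add — endpoints in different components.
B–C (17): skip — B and C already connected.
B–F (18): skip — B and F already connected.
C–D (20): add — endpoints in different components.
MST edge set: {C–F, A–E, A–C, A–B, C–D}.
Of the listed edges, {C–F, A–E} are in the MST → 2.

2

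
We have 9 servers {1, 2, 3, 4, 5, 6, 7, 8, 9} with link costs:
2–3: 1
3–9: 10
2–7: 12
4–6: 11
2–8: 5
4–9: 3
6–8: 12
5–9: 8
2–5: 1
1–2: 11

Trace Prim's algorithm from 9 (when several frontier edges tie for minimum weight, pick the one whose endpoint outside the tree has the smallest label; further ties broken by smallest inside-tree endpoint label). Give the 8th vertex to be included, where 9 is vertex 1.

Grow the tree from 9 using Prim:
Step 1: cheapest edge leaving the tree is 4–9 (3); add 4.
Step 2: cheapest edge leaving the tree is 5–9 (8); add 5.
Step 3: cheapest edge leaving the tree is 2–5 (1); add 2.
Step 4: cheapest edge leaving the tree is 2–3 (1); add 3.
Step 5: cheapest edge leaving the tree is 2–8 (5); add 8.
Step 6: cheapest edge leaving the tree is 1–2 (11); add 1.
Step 7: cheapest edge leaving the tree is 4–6 (11); add 6.
Step 8: cheapest edge leaving the tree is 2–7 (12); add 7.
Vertex order: 9, 4, 5, 2, 3, 8, 1, 6, 7. The 8th vertex is 6.

6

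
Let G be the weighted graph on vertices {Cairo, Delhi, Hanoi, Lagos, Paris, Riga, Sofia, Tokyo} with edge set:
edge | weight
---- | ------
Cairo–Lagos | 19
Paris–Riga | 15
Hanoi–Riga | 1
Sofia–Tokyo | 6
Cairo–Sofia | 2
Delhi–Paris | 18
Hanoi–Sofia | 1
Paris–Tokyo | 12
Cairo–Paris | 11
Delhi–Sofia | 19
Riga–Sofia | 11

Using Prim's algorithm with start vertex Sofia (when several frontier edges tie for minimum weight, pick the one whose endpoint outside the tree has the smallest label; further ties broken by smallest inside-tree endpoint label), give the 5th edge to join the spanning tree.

Cairo-Paris

Prim, starting at Sofia.
Step 1: frontier [Hanoi–Sofia 1, Cairo–Sofia 2, Sofia–Tokyo 6, Riga–Sofia 11, Delhi–Sofia 19] → take Hanoi–Sofia (1); add Hanoi.
Step 2: frontier [Hanoi–Riga 1, Cairo–Sofia 2, Sofia–Tokyo 6, Riga–Sofia 11, Delhi–Sofia 19] → take Hanoi–Riga (1); add Riga.
Step 3: frontier [Paris–Riga 15, Cairo–Sofia 2, Sofia–Tokyo 6, Delhi–Sofia 19] → take Cairo–Sofia (2); add Cairo.
Step 4: frontier [Cairo–Paris 11, Cairo–Lagos 19, Paris–Riga 15, Sofia–Tokyo 6, Delhi–Sofia 19] → take Sofia–Tokyo (6); add Tokyo.
Step 5: frontier [Cairo–Paris 11, Cairo–Lagos 19, Paris–Riga 15, Delhi–Sofia 19, Paris–Tokyo 12] → take Cairo–Paris (11); add Paris.
Step 6: frontier [Cairo–Lagos 19, Delhi–Paris 18, Delhi–Sofia 19] → take Delhi–Paris (18); add Delhi.
Step 7: frontier [Cairo–Lagos 19] → take Cairo–Lagos (19); add Lagos.
The 5th edge added is Cairo–Paris.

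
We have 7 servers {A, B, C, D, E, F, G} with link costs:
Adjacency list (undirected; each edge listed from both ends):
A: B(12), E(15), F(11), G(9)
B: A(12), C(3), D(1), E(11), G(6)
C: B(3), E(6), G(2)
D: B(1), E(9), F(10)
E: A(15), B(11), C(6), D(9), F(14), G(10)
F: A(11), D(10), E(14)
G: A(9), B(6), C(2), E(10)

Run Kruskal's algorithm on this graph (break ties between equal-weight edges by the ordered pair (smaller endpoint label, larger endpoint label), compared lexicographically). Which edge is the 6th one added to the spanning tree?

D-F

Sort edges by weight, then run Kruskal:
B D (1): add — endpoints in different components.
C G (2): add — endpoints in different components.
B C (3): add — endpoints in different components.
B G (6): skip — B and G already connected.
C E (6): add — endpoints in different components.
A G (9): add — endpoints in different components.
D E (9): skip — D and E already connected.
D F (10): add — endpoints in different components.
The 6th edge added is D F.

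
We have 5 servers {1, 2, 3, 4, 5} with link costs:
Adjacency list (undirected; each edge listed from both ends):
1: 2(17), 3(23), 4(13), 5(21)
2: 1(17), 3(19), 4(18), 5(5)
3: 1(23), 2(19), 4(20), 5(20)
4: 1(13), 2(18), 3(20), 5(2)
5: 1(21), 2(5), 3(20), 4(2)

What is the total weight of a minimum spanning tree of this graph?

39

Kruskal's algorithm — process edges by increasing weight (ties by edge label):
4–5 (2): add. Components now {1} {2} {3} {4,5}
2–5 (5): add. Components now {1} {2,4,5} {3}
1–4 (13): add. Components now {1,2,4,5} {3}
1–2 (17): skip — 1 and 2 already connected.
2–4 (18): skip — 2 and 4 already connected.
2–3 (19): add. Components now {1,2,3,4,5}
MST edges: 4–5, 2–5, 1–4, 2–3; total weight 2+5+13+19 = 39.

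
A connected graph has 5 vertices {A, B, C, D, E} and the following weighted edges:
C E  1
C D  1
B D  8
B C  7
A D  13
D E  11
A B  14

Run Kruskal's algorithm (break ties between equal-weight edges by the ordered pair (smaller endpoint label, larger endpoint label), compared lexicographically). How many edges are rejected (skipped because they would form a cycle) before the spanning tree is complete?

2

Sort edges by weight, then run Kruskal:
C D (1): add — endpoints in different components.
C E (1): add — endpoints in different components.
B C (7): add — endpoints in different components.
B D (8): skip — B and D already connected.
D E (11): skip — D and E already connected.
A D (13): add — endpoints in different components.
Edges rejected before the tree was complete: 2.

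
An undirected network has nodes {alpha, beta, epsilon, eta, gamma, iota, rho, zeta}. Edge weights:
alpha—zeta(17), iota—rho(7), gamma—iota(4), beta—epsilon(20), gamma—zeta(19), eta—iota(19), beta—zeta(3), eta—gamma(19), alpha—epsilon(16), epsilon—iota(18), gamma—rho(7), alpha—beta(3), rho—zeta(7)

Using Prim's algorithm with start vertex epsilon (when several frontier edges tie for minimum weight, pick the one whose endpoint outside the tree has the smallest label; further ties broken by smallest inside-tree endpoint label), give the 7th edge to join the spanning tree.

eta-gamma

Prim, starting at epsilon.
Step 1: frontier [alpha—epsilon 16, epsilon—iota 18, beta—epsilon 20] → take alpha—epsilon (16); add alpha.
Step 2: frontier [alpha—beta 3, alpha—zeta 17, epsilon—iota 18, beta—epsilon 20] → take alpha—beta (3); add beta.
Step 3: frontier [alpha—zeta 17, beta—zeta 3, epsilon—iota 18] → take beta—zeta (3); add zeta.
Step 4: frontier [epsilon—iota 18, rho—zeta 7, gamma—zeta 19] → take rho—zeta (7); add rho.
Step 5: frontier [epsilon—iota 18, gamma—rho 7, iota—rho 7, gamma—zeta 19] → take gamma—rho (7); add gamma.
Step 6: frontier [epsilon—iota 18, gamma—iota 4, eta—gamma 19, iota—rho 7] → take gamma—iota (4); add iota.
Step 7: frontier [eta—gamma 19, eta—iota 19] → take eta—gamma (19); add eta.
The 7th edge added is eta—gamma.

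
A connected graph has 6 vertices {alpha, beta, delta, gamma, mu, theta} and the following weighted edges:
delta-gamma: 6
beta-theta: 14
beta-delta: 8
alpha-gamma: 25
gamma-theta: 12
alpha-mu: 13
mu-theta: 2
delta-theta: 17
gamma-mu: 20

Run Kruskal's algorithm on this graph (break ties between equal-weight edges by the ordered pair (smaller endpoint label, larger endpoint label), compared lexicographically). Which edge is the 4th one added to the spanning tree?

Sort edges by weight, then run Kruskal:
mu-theta (2): add. Components now {mu,theta} {beta} {alpha} {gamma} {delta}
delta-gamma (6): add. Components now {mu,theta} {beta} {alpha} {delta,gamma}
beta-delta (8): add. Components now {mu,theta} {beta,delta,gamma} {alpha}
gamma-theta (12): add. Components now {beta,delta,gamma,mu,theta} {alpha}
alpha-mu (13): add. Components now {alpha,beta,delta,gamma,mu,theta}
The 4th edge added is gamma-theta.

gamma-theta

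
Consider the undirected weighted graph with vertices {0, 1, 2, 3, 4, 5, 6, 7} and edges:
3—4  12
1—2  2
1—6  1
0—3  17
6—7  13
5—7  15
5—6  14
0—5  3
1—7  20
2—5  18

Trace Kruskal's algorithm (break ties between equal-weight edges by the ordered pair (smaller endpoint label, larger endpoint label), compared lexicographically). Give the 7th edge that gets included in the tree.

0-3

Kruskal: consider edges lightest-first.
1—6 (1): add — endpoints in different components.
1—2 (2): add — endpoints in different components.
0—5 (3): add — endpoints in different components.
3—4 (12): add — endpoints in different components.
6—7 (13): add — endpoints in different components.
5—6 (14): add — endpoints in different components.
5—7 (15): skip — 5 and 7 already connected.
0—3 (17): add — endpoints in different components.
The 7th edge added is 0—3.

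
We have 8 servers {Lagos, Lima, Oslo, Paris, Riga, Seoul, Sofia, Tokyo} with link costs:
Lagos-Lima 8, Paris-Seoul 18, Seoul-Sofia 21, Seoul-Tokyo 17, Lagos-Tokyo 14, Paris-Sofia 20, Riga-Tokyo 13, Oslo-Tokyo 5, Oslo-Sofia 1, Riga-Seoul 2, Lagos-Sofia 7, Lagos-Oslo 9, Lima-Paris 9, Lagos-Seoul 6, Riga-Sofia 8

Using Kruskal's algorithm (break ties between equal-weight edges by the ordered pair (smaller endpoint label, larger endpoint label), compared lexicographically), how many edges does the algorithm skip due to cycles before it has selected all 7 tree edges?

2

Sort edges by weight, then run Kruskal:
Oslo-Sofia (1): add — endpoints in different components.
Riga-Seoul (2): add — endpoints in different components.
Oslo-Tokyo (5): add — endpoints in different components.
Lagos-Seoul (6): add — endpoints in different components.
Lagos-Sofia (7): add — endpoints in different components.
Lagos-Lima (8): add — endpoints in different components.
Riga-Sofia (8): skip — Sofia and Riga already connected.
Lagos-Oslo (9): skip — Oslo and Lagos already connected.
Lima-Paris (9): add — endpoints in different components.
Edges rejected before the tree was complete: 2.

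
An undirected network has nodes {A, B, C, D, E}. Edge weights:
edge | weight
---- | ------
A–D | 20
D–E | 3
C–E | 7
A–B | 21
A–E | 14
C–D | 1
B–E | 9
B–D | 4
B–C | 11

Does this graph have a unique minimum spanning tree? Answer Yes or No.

Yes

Kruskal: consider edges lightest-first.
C–D (1): add — endpoints in different components.
D–E (3): add — endpoints in different components.
B–D (4): add — endpoints in different components.
C–E (7): skip — C and E already connected.
B–E (9): skip — B and E already connected.
B–C (11): skip — B and C already connected.
A–E (14): add — endpoints in different components.
Every non-tree edge has weight strictly greater than the heaviest edge on the tree path between its endpoints, so the MST is unique.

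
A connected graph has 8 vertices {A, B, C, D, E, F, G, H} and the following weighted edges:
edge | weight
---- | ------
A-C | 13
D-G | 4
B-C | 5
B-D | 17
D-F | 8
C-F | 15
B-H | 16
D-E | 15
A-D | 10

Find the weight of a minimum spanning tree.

Prim, starting at H.
Step 1: cheapest edge leaving the tree is B-H (16); add B.
Step 2: cheapest edge leaving the tree is B-C (5); add C.
Step 3: cheapest edge leaving the tree is A-C (13); add A.
Step 4: cheapest edge leaving the tree is A-D (10); add D.
Step 5: cheapest edge leaving the tree is D-G (4); add G.
Step 6: cheapest edge leaving the tree is D-F (8); add F.
Step 7: cheapest edge leaving the tree is D-E (15); add E.
MST edges: B-H, B-C, A-C, A-D, D-G, D-F, D-E; total weight 16+5+13+10+4+8+15 = 71.

71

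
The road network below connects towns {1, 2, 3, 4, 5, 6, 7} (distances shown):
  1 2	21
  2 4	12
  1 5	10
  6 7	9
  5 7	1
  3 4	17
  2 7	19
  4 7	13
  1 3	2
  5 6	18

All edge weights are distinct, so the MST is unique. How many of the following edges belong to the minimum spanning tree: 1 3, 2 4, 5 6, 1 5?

Kruskal's algorithm — process edges by increasing weight (ties by edge label):
5 7 (1): add. Components now {1} {2} {3} {4} {5,7} {6}
1 3 (2): add. Components now {1,3} {2} {4} {5,7} {6}
6 7 (9): add. Components now {1,3} {2} {4} {5,6,7}
1 5 (10): add. Components now {1,3,5,6,7} {2} {4}
2 4 (12): add. Components now {1,3,5,6,7} {2,4}
4 7 (13): add. Components now {1,2,3,4,5,6,7}
MST edge set: {5 7, 1 3, 6 7, 1 5, 2 4, 4 7}.
Of the listed edges, {1 3, 2 4, 1 5} are in the MST → 3.

3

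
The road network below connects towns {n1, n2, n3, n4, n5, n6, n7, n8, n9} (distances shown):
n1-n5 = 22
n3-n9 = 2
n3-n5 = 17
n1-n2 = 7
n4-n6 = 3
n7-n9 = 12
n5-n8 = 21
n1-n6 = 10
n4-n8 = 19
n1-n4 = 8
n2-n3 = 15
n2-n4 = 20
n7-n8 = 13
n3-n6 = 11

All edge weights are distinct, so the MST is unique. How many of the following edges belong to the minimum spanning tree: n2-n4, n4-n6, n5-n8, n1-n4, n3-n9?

3

Kruskal: consider edges lightest-first.
n3-n9 (2): add — endpoints in different components.
n4-n6 (3): add — endpoints in different components.
n1-n2 (7): add — endpoints in different components.
n1-n4 (8): add — endpoints in different components.
n1-n6 (10): skip — n1 and n6 already connected.
n3-n6 (11): add — endpoints in different components.
n7-n9 (12): add — endpoints in different components.
n7-n8 (13): add — endpoints in different components.
n2-n3 (15): skip — n2 and n3 already connected.
n3-n5 (17): add — endpoints in different components.
MST edge set: {n3-n9, n4-n6, n1-n2, n1-n4, n3-n6, n7-n9, n7-n8, n3-n5}.
Of the listed edges, {n4-n6, n1-n4, n3-n9} are in the MST → 3.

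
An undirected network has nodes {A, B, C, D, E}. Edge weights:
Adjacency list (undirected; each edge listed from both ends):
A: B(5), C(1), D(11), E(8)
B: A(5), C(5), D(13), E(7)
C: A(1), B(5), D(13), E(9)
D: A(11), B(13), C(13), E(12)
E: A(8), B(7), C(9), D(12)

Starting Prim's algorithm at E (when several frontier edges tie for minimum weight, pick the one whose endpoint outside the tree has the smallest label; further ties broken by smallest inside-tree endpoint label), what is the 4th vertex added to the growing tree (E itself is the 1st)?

Grow the tree from E using Prim:
Step 1: frontier [B–E 7, A–E 8, C–E 9, D–E 12] → take B–E (7); add B.
Step 2: frontier [A–B 5, B–C 5, B–D 13, A–E 8, C–E 9, D–E 12] → take A–B (5); add A.
Step 3: frontier [A–C 1, A–D 11, B–C 5, B–D 13, C–E 9, D–E 12] → take A–C (1); add C.
Step 4: frontier [A–D 11, B–D 13, C–D 13, D–E 12] → take A–D (11); add D.
Vertex order: E, B, A, C, D. The 4th vertex is C.

C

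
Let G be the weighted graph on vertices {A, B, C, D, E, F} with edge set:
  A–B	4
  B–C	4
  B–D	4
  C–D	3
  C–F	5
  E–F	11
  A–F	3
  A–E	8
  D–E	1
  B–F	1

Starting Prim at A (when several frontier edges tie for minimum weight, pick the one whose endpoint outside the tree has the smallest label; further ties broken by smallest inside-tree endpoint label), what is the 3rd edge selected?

B-C

Prim, starting at A.
Step 1: frontier [A–F 3, A–B 4, A–E 8] → take A–F (3); add F.
Step 2: frontier [A–B 4, A–E 8, B–F 1, C–F 5, E–F 11] → take B–F (1); add B.
Step 3: frontier [A–E 8, B–C 4, B–D 4, C–F 5, E–F 11] → take B–C (4); add C.
Step 4: frontier [A–E 8, B–D 4, C–D 3, E–F 11] → take C–D (3); add D.
Step 5: frontier [A–E 8, D–E 1, E–F 11] → take D–E (1); add E.
The 3rd edge added is B–C.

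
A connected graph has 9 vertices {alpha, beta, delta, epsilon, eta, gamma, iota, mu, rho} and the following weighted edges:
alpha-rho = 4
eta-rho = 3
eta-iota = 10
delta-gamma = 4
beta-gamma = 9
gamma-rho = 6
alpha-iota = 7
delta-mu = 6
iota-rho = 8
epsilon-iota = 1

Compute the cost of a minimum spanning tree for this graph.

Kruskal: consider edges lightest-first.
epsilon-iota (1): add — endpoints in different components.
eta-rho (3): add — endpoints in different components.
alpha-rho (4): add — endpoints in different components.
delta-gamma (4): add — endpoints in different components.
delta-mu (6): add — endpoints in different components.
gamma-rho (6): add — endpoints in different components.
alpha-iota (7): add — endpoints in different components.
iota-rho (8): skip — rho and iota already connected.
beta-gamma (9): add — endpoints in different components.
MST edges: epsilon-iota, eta-rho, alpha-rho, delta-gamma, delta-mu, gamma-rho, alpha-iota, beta-gamma; total weight 1+3+4+4+6+6+7+9 = 40.

40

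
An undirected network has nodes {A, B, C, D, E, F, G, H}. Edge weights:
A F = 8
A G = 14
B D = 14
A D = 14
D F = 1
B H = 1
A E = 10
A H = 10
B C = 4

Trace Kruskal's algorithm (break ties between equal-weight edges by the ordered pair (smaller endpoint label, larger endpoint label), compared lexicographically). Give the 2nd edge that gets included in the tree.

D-F

Sort edges by weight, then run Kruskal:
B H (1): add — endpoints in different components.
D F (1): add — endpoints in different components.
B C (4): add — endpoints in different components.
A F (8): add — endpoints in different components.
A E (10): add — endpoints in different components.
A H (10): add — endpoints in different components.
A D (14): skip — A and D already connected.
A G (14): add — endpoints in different components.
The 2nd edge added is D F.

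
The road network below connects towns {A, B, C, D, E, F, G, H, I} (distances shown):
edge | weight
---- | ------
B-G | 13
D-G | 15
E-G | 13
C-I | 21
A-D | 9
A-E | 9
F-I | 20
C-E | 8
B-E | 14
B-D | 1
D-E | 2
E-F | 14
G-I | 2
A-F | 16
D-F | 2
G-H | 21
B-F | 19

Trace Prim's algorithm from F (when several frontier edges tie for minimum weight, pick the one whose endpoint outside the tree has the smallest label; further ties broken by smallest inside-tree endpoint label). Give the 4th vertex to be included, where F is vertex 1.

E

Prim's algorithm from F:
Step 1: cheapest edge leaving the tree is D-F (2); add D.
Step 2: cheapest edge leaving the tree is B-D (1); add B.
Step 3: cheapest edge leaving the tree is D-E (2); add E.
Step 4: cheapest edge leaving the tree is C-E (8); add C.
Step 5: cheapest edge leaving the tree is A-D (9); add A.
Step 6: cheapest edge leaving the tree is B-G (13); add G.
Step 7: cheapest edge leaving the tree is G-I (2); add I.
Step 8: cheapest edge leaving the tree is G-H (21); add H.
Vertex order: F, D, B, E, C, A, G, I, H. The 4th vertex is E.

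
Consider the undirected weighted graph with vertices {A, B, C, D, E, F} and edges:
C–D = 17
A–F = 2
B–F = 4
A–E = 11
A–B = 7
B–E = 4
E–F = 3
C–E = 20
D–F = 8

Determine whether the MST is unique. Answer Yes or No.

Sort edges by weight, then run Kruskal:
A–F (2): add — endpoints in different components.
E–F (3): add — endpoints in different components.
B–E (4): add — endpoints in different components.
B–F (4): skip — B and F already connected.
A–B (7): skip — A and B already connected.
D–F (8): add — endpoints in different components.
A–E (11): skip — A and E already connected.
C–D (17): add — endpoints in different components.
Non-tree edge B–F has weight 4, equal to the heaviest edge on its tree cycle — swapping gives another MST of the same weight. Not unique.

No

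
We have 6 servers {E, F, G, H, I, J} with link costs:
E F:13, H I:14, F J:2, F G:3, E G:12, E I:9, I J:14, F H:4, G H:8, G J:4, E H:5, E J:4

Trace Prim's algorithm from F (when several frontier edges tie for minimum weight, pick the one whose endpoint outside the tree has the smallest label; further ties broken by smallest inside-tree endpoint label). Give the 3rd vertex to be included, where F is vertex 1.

G

Prim, starting at F.
Step 1: cheapest edge leaving the tree is F J (2); add J.
Step 2: cheapest edge leaving the tree is F G (3); add G.
Step 3: cheapest edge leaving the tree is E J (4); add E.
Step 4: cheapest edge leaving the tree is F H (4); add H.
Step 5: cheapest edge leaving the tree is E I (9); add I.
Vertex order: F, J, G, E, H, I. The 3rd vertex is G.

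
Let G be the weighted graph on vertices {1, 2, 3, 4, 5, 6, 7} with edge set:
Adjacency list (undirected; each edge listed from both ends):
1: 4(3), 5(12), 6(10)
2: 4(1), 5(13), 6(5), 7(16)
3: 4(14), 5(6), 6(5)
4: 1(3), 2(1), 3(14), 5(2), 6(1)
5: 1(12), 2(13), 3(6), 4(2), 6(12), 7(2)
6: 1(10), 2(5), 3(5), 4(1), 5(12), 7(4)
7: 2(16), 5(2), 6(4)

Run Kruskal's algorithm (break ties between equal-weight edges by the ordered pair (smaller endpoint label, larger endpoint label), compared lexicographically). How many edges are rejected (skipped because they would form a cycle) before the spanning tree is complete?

2

Sort edges by weight, then run Kruskal:
2 4 (1): add. Components now {1} {2,4} {3} {5} {6} {7}
4 6 (1): add. Components now {1} {2,4,6} {3} {5} {7}
4 5 (2): add. Components now {1} {2,4,5,6} {3} {7}
5 7 (2): add. Components now {1} {2,4,5,6,7} {3}
1 4 (3): add. Components now {1,2,4,5,6,7} {3}
6 7 (4): skip — 6 and 7 already connected.
2 6 (5): skip — 2 and 6 already connected.
3 6 (5): add. Components now {1,2,3,4,5,6,7}
Edges rejected before the tree was complete: 2.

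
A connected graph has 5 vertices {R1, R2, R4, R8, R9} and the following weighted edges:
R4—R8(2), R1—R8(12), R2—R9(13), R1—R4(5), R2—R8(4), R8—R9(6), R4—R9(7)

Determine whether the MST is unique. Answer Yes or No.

Sort edges by weight, then run Kruskal:
R4—R8 (2): add. Components now {R1} {R4,R8} {R2} {R9}
R2—R8 (4): add. Components now {R1} {R2,R4,R8} {R9}
R1—R4 (5): add. Components now {R1,R2,R4,R8} {R9}
R8—R9 (6): add. Components now {R1,R2,R4,R8,R9}
Every non-tree edge has weight strictly greater than the heaviest edge on the tree path between its endpoints, so the MST is unique.

Yes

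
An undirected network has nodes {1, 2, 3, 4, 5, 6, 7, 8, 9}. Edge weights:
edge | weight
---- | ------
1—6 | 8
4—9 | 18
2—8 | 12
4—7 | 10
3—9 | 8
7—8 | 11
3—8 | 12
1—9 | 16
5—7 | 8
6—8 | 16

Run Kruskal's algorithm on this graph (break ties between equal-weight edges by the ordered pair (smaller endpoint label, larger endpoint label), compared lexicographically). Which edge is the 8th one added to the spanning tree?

1-9

Kruskal: consider edges lightest-first.
1—6 (8): add — endpoints in different components.
3—9 (8): add — endpoints in different components.
5—7 (8): add — endpoints in different components.
4—7 (10): add — endpoints in different components.
7—8 (11): add — endpoints in different components.
2—8 (12): add — endpoints in different components.
3—8 (12): add — endpoints in different components.
1—9 (16): add — endpoints in different components.
The 8th edge added is 1—9.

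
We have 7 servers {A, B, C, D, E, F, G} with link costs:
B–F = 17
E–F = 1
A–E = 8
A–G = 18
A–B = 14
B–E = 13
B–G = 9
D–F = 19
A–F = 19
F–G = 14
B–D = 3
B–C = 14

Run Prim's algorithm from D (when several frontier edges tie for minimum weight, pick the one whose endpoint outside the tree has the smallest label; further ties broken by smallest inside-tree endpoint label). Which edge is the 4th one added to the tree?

E-F

Grow the tree from D using Prim:
Step 1: cheapest edge leaving the tree is B–D (3); add B.
Step 2: cheapest edge leaving the tree is B–G (9); add G.
Step 3: cheapest edge leaving the tree is B–E (13); add E.
Step 4: cheapest edge leaving the tree is E–F (1); add F.
Step 5: cheapest edge leaving the tree is A–E (8); add A.
Step 6: cheapest edge leaving the tree is B–C (14); add C.
The 4th edge added is E–F.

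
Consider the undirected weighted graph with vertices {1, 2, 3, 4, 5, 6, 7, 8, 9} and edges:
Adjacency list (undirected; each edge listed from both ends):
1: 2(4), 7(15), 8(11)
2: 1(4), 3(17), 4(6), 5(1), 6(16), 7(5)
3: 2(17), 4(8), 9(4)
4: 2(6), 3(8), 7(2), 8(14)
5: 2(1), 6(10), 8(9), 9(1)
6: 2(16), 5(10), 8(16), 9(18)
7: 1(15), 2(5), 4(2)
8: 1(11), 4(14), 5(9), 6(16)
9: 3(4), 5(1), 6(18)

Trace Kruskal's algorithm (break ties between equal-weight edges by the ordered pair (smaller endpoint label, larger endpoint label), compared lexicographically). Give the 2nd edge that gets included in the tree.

Kruskal's algorithm — process edges by increasing weight (ties by edge label):
2—5 (1): add — endpoints in different components.
5—9 (1): add — endpoints in different components.
4—7 (2): add — endpoints in different components.
1—2 (4): add — endpoints in different components.
3—9 (4): add — endpoints in different components.
2—7 (5): add — endpoints in different components.
2—4 (6): skip — 2 and 4 already connected.
3—4 (8): skip — 3 and 4 already connected.
5—8 (9): add — endpoints in different components.
5—6 (10): add — endpoints in different components.
The 2nd edge added is 5—9.

5-9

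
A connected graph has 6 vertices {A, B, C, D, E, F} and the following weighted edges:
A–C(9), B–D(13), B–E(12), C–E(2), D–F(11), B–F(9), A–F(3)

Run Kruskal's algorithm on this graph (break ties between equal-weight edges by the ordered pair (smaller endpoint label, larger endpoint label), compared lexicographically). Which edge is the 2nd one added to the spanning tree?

Kruskal: consider edges lightest-first.
C–E (2): add. Components now {A} {B} {C,E} {D} {F}
A–F (3): add. Components now {A,F} {B} {C,E} {D}
A–C (9): add. Components now {A,C,E,F} {B} {D}
B–F (9): add. Components now {A,B,C,E,F} {D}
D–F (11): add. Components now {A,B,C,D,E,F}
The 2nd edge added is A–F.

A-F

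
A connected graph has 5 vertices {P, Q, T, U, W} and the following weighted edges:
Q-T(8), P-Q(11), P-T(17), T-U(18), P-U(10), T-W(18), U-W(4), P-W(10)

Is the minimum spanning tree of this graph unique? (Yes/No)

Kruskal's algorithm — process edges by increasing weight (ties by edge label):
U-W (4): add. Components now {P} {T} {Q} {U,W}
Q-T (8): add. Components now {P} {Q,T} {U,W}
P-U (10): add. Components now {P,U,W} {Q,T}
P-W (10): skip — P and W already connected.
P-Q (11): add. Components now {P,Q,T,U,W}
Non-tree edge P-W has weight 10, equal to the heaviest edge on its tree cycle — swapping gives another MST of the same weight. Not unique.

No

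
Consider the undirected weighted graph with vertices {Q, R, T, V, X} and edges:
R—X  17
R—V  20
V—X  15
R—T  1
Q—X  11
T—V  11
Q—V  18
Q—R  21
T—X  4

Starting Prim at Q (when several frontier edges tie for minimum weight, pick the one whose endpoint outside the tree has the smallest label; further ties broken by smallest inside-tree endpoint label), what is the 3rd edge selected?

R-T

Prim's algorithm from Q:
Step 1: cheapest edge leaving the tree is Q—X (11); add X.
Step 2: cheapest edge leaving the tree is T—X (4); add T.
Step 3: cheapest edge leaving the tree is R—T (1); add R.
Step 4: cheapest edge leaving the tree is T—V (11); add V.
The 3rd edge added is R—T.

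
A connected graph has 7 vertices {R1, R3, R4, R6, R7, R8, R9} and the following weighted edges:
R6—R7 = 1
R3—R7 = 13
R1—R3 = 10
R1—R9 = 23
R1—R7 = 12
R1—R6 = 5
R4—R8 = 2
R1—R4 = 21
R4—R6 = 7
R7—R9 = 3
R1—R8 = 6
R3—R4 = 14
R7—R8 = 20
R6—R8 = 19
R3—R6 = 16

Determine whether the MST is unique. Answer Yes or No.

Yes

Sort edges by weight, then run Kruskal:
R6—R7 (1): add — endpoints in different components.
R4—R8 (2): add — endpoints in different components.
R7—R9 (3): add — endpoints in different components.
R1—R6 (5): add — endpoints in different components.
R1—R8 (6): add — endpoints in different components.
R4—R6 (7): skip — R6 and R4 already connected.
R1—R3 (10): add — endpoints in different components.
Every non-tree edge has weight strictly greater than the heaviest edge on the tree path between its endpoints, so the MST is unique.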